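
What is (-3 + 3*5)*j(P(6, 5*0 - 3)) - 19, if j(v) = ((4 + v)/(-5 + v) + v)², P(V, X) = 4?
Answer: 173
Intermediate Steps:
j(v) = (v + (4 + v)/(-5 + v))² (j(v) = ((4 + v)/(-5 + v) + v)² = (v + (4 + v)/(-5 + v))²)
(-3 + 3*5)*j(P(6, 5*0 - 3)) - 19 = (-3 + 3*5)*((4 + 4² - 4*4)²/(-5 + 4)²) - 19 = (-3 + 15)*((4 + 16 - 16)²/(-1)²) - 19 = 12*(1*4²) - 19 = 12*(1*16) - 19 = 12*16 - 19 = 192 - 19 = 173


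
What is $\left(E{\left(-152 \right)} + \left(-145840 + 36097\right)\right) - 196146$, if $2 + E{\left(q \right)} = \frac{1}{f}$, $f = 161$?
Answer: $- \frac{49248450}{161} \approx -3.0589 \cdot 10^{5}$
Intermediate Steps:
$E{\left(q \right)} = - \frac{321}{161}$ ($E{\left(q \right)} = -2 + \frac{1}{161} = - \frac{321}{161}$)
$\left(E{\left(-152 \right)} + \left(-145840 + 36097\right)\right) - 196146 = \left(- \frac{321}{161} + \left(-145840 + 36097\right)\right) - 196146 = \left(- \frac{321}{161} - 109743\right) - 196146 = - \frac{17668944}{161} - 196146 = - \frac{49248450}{161}$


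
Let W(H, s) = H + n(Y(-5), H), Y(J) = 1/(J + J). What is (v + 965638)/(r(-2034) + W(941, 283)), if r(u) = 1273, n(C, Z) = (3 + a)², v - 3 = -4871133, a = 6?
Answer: -3905492/2295 ≈ -1701.7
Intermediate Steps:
Y(J) = 1/(2*J)
v = -4871130 (v = 3 - 4871133 = -4871130)
n(C, Z) = 81 (n(C, Z) = (3 + 6)² = 9² = 81)
W(H, s) = 81 + H (W(H, s) = H + 81 = 81 + H)
(v + 965638)/(r(-2034) + W(941, 283)) = (-4871130 + 965638)/(1273 + (81 + 941)) = -3905492/(1273 + 1022) = -3905492/2295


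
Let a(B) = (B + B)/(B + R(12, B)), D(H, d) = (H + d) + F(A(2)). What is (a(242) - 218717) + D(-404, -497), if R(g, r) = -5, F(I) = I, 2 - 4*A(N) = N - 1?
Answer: -208195691/948 ≈ -2.1962e+5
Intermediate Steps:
A(N) = ¾ - N/4 (A(N) = ½ - (N - 1)/4 = ½ - (-1 + N)/4 = ½ + (¼ - N/4) = ¾ - N/4)
D(H, d) = ¼ + H + d (D(H, d) = (H + d) + (¾ - ¼*2) = (H + d) + (¾ - ½) = (H + d) + ¼ = ¼ + H + d)
a(B) = 2*B/(-5 + B) (a(B) = (B + B)/(B - 5) = (2*B)/(-5 + B) = 2*B/(-5 + B))
(a(242) - 218717) + D(-404, -497) = (2*242/(-5 + 242) - 218717) + (¼ - 404 - 497) = (2*242/237 - 218717) - 3603/4 = (2*242*(1/237) - 218717) - 3603/4 = (484/237 - 218717) - 3603/4 = -51835445/237 - 3603/4 = -208195691/948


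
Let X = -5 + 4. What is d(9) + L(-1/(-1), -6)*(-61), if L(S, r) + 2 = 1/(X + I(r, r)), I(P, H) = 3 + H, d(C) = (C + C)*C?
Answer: 1197/4 ≈ 299.25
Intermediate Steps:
d(C) = 2*C**2 (d(C) = (2*C)*C = 2*C**2)
X = -1
L(S, r) = -2 + 1/(2 + r) (L(S, r) = -2 + 1/(-1 + (3 + r)) = -2 + 1/(2 + r))
d(9) + L(-1/(-1), -6)*(-61) = 2*9**2 + ((-3 - 2*(-6))/(2 - 6))*(-61) = 2*81 + ((-3 + 12)/(-4))*(-61) = 162 - 1/4*9*(-61) = 162 - 9/4*(-61) = 162 + 549/4 = 1197/4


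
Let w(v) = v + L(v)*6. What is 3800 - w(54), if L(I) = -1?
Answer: 3752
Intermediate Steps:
w(v) = -6 + v (w(v) = v - 1*6 = v - 6 = -6 + v)
3800 - w(54) = 3800 - (-6 + 54) = 3800 - 1*48 = 3800 - 48 = 3752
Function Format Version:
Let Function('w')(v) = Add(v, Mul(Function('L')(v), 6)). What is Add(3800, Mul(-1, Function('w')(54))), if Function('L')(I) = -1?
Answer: 3752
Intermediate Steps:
Function('w')(v) = Add(-6, v) (Function('w')(v) = Add(v, Mul(-1, 6)) = Add(v, -6) = Add(-6, v))
Add(3800, Mul(-1, Function('w')(54))) = Add(3800, Mul(-1, Add(-6, 54))) = Add(3800, Mul(-1, 48)) = Add(3800, -48) = 3752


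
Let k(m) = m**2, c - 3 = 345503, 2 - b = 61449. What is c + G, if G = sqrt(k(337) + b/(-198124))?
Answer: 345506 + sqrt(1114487422134593)/99062 ≈ 3.4584e+5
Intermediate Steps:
b = -61447 (b = 2 - 1*61449 = 2 - 61449 = -61447)
c = 345506 (c = 3 + 345503 = 345506)
G = sqrt(1114487422134593)/99062 (G = sqrt(337**2 - 61447/(-198124)) = sqrt(113569 - 61447*(-1/198124)) = sqrt(113569 + 61447/198124) = sqrt(22500806003/198124) = sqrt(1114487422134593)/99062 ≈ 337.00)
c + G = 345506 + sqrt(1114487422134593)/99062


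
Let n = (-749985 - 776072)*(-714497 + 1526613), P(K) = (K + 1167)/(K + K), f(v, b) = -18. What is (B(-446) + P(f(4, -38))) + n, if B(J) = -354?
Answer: -14872023683975/12 ≈ -1.2393e+12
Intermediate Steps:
P(K) = (1167 + K)/(2*K) (P(K) = (1167 + K)/((2*K)) = (1167 + K)*(1/(2*K)) = (1167 + K)/(2*K))
n = -1239335306612 (n = -1526057*812116 = -1239335306612)
(B(-446) + P(f(4, -38))) + n = (-354 + (1/2)*(1167 - 18)/(-18)) - 1239335306612 = (-354 + (1/2)*(-1/18)*1149) - 1239335306612 = (-354 - 383/12) - 1239335306612 = -4631/12 - 1239335306612 = -14872023683975/12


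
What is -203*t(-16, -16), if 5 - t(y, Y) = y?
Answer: -4263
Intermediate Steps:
t(y, Y) = 5 - y
-203*t(-16, -16) = -203*(5 - 1*(-16)) = -203*(5 + 16) = -203*21 = -4263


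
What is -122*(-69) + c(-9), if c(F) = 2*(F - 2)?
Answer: 8396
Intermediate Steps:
c(F) = -4 + 2*F (c(F) = 2*(-2 + F) = -4 + 2*F)
-122*(-69) + c(-9) = -122*(-69) + (-4 + 2*(-9)) = 8418 + (-4 - 18) = 8418 - 22 = 8396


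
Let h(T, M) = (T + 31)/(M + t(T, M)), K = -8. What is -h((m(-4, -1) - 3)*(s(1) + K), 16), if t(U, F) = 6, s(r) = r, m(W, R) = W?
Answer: -40/11 ≈ -3.6364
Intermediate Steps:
h(T, M) = (31 + T)/(6 + M) (h(T, M) = (T + 31)/(M + 6) = (31 + T)/(6 + M))
-h((m(-4, -1) - 3)*(s(1) + K), 16) = -(31 + (-4 - 3)*(1 - 8))/(6 + 16) = -(31 - 7*(-7))/22 = -(31 + 49)/22 = -80/22 = -1*40/11 = -40/11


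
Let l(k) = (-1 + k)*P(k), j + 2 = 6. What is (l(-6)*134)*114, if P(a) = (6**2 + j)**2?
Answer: -171091200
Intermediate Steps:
j = 4 (j = -2 + 6 = 4)
P(a) = 1600 (P(a) = (6**2 + 4)**2 = (36 + 4)**2 = 40**2 = 1600)
l(k) = -1600 + 1600*k (l(k) = (-1 + k)*1600 = -1600 + 1600*k)
(l(-6)*134)*114 = ((-1600 + 1600*(-6))*134)*114 = ((-1600 - 9600)*134)*114 = -11200*134*114 = -1500800*114 = -171091200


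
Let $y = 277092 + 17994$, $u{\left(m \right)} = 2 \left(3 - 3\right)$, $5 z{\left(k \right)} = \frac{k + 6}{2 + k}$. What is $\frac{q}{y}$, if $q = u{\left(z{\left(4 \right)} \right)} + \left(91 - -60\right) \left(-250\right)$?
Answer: $- \frac{18875}{147543} \approx -0.12793$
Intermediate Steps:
$z{\left(k \right)} = \frac{6 + k}{5 \left(2 + k\right)}$ ($z{\left(k \right)} = \frac{\left(k + 6\right) \frac{1}{2 + k}}{5} = \frac{\left(6 + k\right) \frac{1}{2 + k}}{5} = \frac{\frac{1}{2 + k} \left(6 + k\right)}{5} = \frac{6 + k}{5 \left(2 + k\right)}$)
$u{\left(m \right)} = 0$ ($u{\left(m \right)} = 2 \cdot 0 = 0$)
$y = 295086$
$q = -37750$ ($q = 0 + \left(91 - -60\right) \left(-250\right) = 0 + \left(91 + 60\right) \left(-250\right) = 0 + 151 \left(-250\right) = 0 - 37750 = -37750$)
$\frac{q}{y} = - \frac{37750}{295086} = \left(-37750\right) \frac{1}{295086} = - \frac{18875}{147543}$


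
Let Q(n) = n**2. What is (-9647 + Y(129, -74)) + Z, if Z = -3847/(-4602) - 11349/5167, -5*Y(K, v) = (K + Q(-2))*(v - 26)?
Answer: -166172967707/23778534 ≈ -6988.4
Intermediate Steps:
Y(K, v) = -(-26 + v)*(4 + K)/5 (Y(K, v) = -(K + (-2)**2)*(v - 26)/5 = -(K + 4)*(-26 + v)/5 = -(4 + K)*(-26 + v)/5 = -(-26 + v)*(4 + K)/5)
Z = -32350649/23778534 (Z = -3847*(-1/4602) - 11349*1/5167 = 3847/4602 - 11349/5167 = -32350649/23778534 ≈ -1.3605)
(-9647 + Y(129, -74)) + Z = (-9647 + (104/5 - 4/5*(-74) + (26/5)*129 - 1/5*129*(-74))) - 32350649/23778534 = (-9647 + (104/5 + 296/5 + 3354/5 + 9546/5)) - 32350649/23778534 = (-9647 + 2660) - 32350649/23778534 = -6987 - 32350649/23778534 = -166172967707/23778534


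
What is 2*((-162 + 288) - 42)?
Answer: 168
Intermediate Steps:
2*((-162 + 288) - 42) = 2*(126 - 42) = 2*84 = 168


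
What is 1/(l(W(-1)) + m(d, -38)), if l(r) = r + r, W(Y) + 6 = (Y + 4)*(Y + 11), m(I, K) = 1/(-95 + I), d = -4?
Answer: 99/4751 ≈ 0.020838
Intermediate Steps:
W(Y) = -6 + (4 + Y)*(11 + Y) (W(Y) = -6 + (Y + 4)*(Y + 11) = -6 + (4 + Y)*(11 + Y))
l(r) = 2*r
1/(l(W(-1)) + m(d, -38)) = 1/(2*(38 + (-1)**2 + 15*(-1)) + 1/(-95 - 4)) = 1/(2*(38 + 1 - 15) + 1/(-99)) = 1/(2*24 - 1/99) = 1/(48 - 1/99) = 1/(4751/99) = 99/4751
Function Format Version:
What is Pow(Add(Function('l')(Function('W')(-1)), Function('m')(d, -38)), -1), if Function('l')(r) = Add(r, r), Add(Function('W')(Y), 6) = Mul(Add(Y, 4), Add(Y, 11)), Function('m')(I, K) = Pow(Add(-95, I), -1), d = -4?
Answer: Rational(99, 4751) ≈ 0.020838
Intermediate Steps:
Function('W')(Y) = Add(-6, Mul(Add(4, Y), Add(11, Y))) (Function('W')(Y) = Add(-6, Mul(Add(Y, 4), Add(Y, 11))) = Add(-6, Mul(Add(4, Y), Add(11, Y))))
Function('l')(r) = Mul(2, r)
Pow(Add(Function('l')(Function('W')(-1)), Function('m')(d, -38)), -1) = Pow(Add(Mul(2, Add(38, Pow(-1, 2), Mul(15, -1))), Pow(Add(-95, -4), -1)), -1) = Pow(Add(Mul(2, Add(38, 1, -15)), Pow(-99, -1)), -1) = Pow(Add(Mul(2, 24), Rational(-1, 99)), -1) = Pow(Add(48, Rational(-1, 99)), -1) = Pow(Rational(4751, 99), -1) = Rational(99, 4751)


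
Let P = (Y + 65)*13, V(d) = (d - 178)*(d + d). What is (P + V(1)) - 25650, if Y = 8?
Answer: -25055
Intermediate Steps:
V(d) = 2*d*(-178 + d) (V(d) = (-178 + d)*(2*d) = 2*d*(-178 + d))
P = 949 (P = (8 + 65)*13 = 73*13 = 949)
(P + V(1)) - 25650 = (949 + 2*1*(-178 + 1)) - 25650 = (949 + 2*1*(-177)) - 25650 = (949 - 354) - 25650 = 595 - 25650 = -25055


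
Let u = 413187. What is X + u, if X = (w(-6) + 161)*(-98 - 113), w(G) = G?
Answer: 380482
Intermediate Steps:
X = -32705 (X = (-6 + 161)*(-98 - 113) = 155*(-211) = -32705)
X + u = -32705 + 413187 = 380482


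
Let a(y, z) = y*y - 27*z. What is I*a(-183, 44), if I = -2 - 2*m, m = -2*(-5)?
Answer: -710622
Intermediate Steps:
a(y, z) = y² - 27*z
m = 10
I = -22 (I = -2 - 2*10 = -2 - 20 = -22)
I*a(-183, 44) = -22*((-183)² - 27*44) = -22*(33489 - 1188) = -22*32301 = -710622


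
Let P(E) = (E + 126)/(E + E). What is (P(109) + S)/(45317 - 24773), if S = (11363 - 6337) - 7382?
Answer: -513373/4478592 ≈ -0.11463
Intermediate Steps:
P(E) = (126 + E)/(2*E) (P(E) = (126 + E)/((2*E)) = (126 + E)*(1/(2*E)) = (126 + E)/(2*E))
S = -2356 (S = 5026 - 7382 = -2356)
(P(109) + S)/(45317 - 24773) = ((½)*(126 + 109)/109 - 2356)/(45317 - 24773) = ((½)*(1/109)*235 - 2356)/20544 = (235/218 - 2356)*(1/20544) = -513373/218*1/20544 = -513373/4478592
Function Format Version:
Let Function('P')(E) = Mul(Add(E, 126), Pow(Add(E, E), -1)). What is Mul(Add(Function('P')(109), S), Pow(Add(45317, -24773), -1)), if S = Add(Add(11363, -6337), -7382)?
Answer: Rational(-513373, 4478592) ≈ -0.11463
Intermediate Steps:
Function('P')(E) = Mul(Rational(1, 2), Pow(E, -1), Add(126, E)) (Function('P')(E) = Mul(Add(126, E), Pow(Mul(2, E), -1)) = Mul(Add(126, E), Mul(Rational(1, 2), Pow(E, -1))) = Mul(Rational(1, 2), Pow(E, -1), Add(126, E)))
S = -2356 (S = Add(5026, -7382) = -2356)
Mul(Add(Function('P')(109), S), Pow(Add(45317, -24773), -1)) = Mul(Add(Mul(Rational(1, 2), Pow(109, -1), Add(126, 109)), -2356), Pow(Add(45317, -24773), -1)) = Mul(Add(Mul(Rational(1, 2), Rational(1, 109), 235), -2356), Pow(20544, -1)) = Mul(Add(Rational(235, 218), -2356), Rational(1, 20544)) = Mul(Rational(-513373, 218), Rational(1, 20544)) = Rational(-513373, 4478592)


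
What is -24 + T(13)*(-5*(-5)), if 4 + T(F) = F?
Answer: 201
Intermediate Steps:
T(F) = -4 + F
-24 + T(13)*(-5*(-5)) = -24 + (-4 + 13)*(-5*(-5)) = -24 + 9*25 = -24 + 225 = 201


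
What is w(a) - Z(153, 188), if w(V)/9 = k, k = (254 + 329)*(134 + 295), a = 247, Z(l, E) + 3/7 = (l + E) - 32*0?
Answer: 15754357/7 ≈ 2.2506e+6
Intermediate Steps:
Z(l, E) = -3/7 + E + l (Z(l, E) = -3/7 + ((l + E) - 32*0) = -3/7 + ((E + l) + 0) = -3/7 + (E + l) = -3/7 + E + l)
k = 250107 (k = 583*429 = 250107)
w(V) = 2250963 (w(V) = 9*250107 = 2250963)
w(a) - Z(153, 188) = 2250963 - (-3/7 + 188 + 153) = 2250963 - 1*2384/7 = 2250963 - 2384/7 = 15754357/7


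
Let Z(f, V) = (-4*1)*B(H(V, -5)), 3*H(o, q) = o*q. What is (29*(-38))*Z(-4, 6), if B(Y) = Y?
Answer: -44080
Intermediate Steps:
H(o, q) = o*q/3 (H(o, q) = (o*q)/3 = o*q/3)
Z(f, V) = 20*V/3 (Z(f, V) = (-4*1)*((⅓)*V*(-5)) = -(-20)*V/3 = 20*V/3)
(29*(-38))*Z(-4, 6) = (29*(-38))*((20/3)*6) = -1102*40 = -44080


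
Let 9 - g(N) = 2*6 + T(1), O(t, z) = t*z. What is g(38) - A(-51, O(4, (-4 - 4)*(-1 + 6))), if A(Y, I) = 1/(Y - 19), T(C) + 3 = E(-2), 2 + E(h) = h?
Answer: 281/70 ≈ 4.0143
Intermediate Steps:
E(h) = -2 + h
T(C) = -7 (T(C) = -3 + (-2 - 2) = -3 - 4 = -7)
A(Y, I) = 1/(-19 + Y)
g(N) = 4 (g(N) = 9 - (2*6 - 7) = 9 - (12 - 7) = 9 - 1*5 = 9 - 5 = 4)
g(38) - A(-51, O(4, (-4 - 4)*(-1 + 6))) = 4 - 1/(-19 - 51) = 4 - 1/(-70) = 4 - 1*(-1/70) = 4 + 1/70 = 281/70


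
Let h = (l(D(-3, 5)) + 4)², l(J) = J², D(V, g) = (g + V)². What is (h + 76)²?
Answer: 226576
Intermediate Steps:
D(V, g) = (V + g)²
h = 400 (h = (((-3 + 5)²)² + 4)² = ((2²)² + 4)² = (4² + 4)² = (16 + 4)² = 20² = 400)
(h + 76)² = (400 + 76)² = 476² = 226576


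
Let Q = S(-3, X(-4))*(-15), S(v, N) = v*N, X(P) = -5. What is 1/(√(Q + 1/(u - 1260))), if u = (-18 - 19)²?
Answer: -I*√668279/12262 ≈ -0.066668*I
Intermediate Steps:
u = 1369 (u = (-37)² = 1369)
S(v, N) = N*v
Q = -225 (Q = -5*(-3)*(-15) = 15*(-15) = -225)
1/(√(Q + 1/(u - 1260))) = 1/(√(-225 + 1/(1369 - 1260))) = 1/(√(-225 + 1/109)) = 1/(√(-24524/109)) = 1/(2*I*√668279/109) = -I*√668279/12262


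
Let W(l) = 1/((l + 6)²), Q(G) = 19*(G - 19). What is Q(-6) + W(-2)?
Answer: -7599/16 ≈ -474.94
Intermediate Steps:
Q(G) = -361 + 19*G (Q(G) = 19*(-19 + G) = -361 + 19*G)
W(l) = (6 + l)⁻² (W(l) = 1/((6 + l)²) = (6 + l)⁻²)
Q(-6) + W(-2) = (-361 + 19*(-6)) + (6 - 2)⁻² = (-361 - 114) + 4⁻² = -475 + 1/16 = -7599/16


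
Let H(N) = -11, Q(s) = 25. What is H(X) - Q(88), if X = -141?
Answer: -36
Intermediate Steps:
H(X) - Q(88) = -11 - 1*25 = -11 - 25 = -36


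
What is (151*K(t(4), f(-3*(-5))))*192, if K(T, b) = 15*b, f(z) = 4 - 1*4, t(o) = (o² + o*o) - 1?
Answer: 0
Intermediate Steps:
t(o) = -1 + 2*o² (t(o) = (o² + o²) - 1 = 2*o² - 1 = -1 + 2*o²)
f(z) = 0 (f(z) = 4 - 4 = 0)
(151*K(t(4), f(-3*(-5))))*192 = (151*(15*0))*192 = (151*0)*192 = 0*192 = 0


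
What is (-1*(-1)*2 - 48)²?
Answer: 2116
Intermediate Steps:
(-1*(-1)*2 - 48)² = (1*2 - 48)² = (2 - 48)² = (-46)² = 2116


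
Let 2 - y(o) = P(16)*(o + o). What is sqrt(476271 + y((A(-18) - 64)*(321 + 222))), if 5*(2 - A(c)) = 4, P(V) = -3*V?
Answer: I*sqrt(69934135)/5 ≈ 1672.5*I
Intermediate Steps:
A(c) = 6/5 (A(c) = 2 - 1/5*4 = 2 - 4/5 = 6/5)
y(o) = 2 + 96*o (y(o) = 2 - (-3*16)*(o + o) = 2 - (-48)*2*o = 2 - (-96)*o = 2 + 96*o)
sqrt(476271 + y((A(-18) - 64)*(321 + 222))) = sqrt(476271 + (2 + 96*((6/5 - 64)*(321 + 222)))) = sqrt(476271 + (2 + 96*(-314/5*543))) = sqrt(476271 + (2 + 96*(-170502/5))) = sqrt(476271 + (2 - 16368192/5)) = sqrt(476271 - 16368182/5) = sqrt(-13986827/5) = I*sqrt(69934135)/5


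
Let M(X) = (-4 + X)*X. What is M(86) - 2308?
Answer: 4744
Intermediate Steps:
M(X) = X*(-4 + X)
M(86) - 2308 = 86*(-4 + 86) - 2308 = 86*82 - 2308 = 7052 - 2308 = 4744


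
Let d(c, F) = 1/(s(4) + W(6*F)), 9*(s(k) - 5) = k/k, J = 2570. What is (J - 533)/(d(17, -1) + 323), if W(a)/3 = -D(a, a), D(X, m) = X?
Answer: 60528/9599 ≈ 6.3057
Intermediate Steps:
W(a) = -3*a (W(a) = 3*(-a) = -3*a)
s(k) = 46/9 (s(k) = 5 + (k/k)/9 = 5 + (1/9)*1 = 5 + 1/9 = 46/9)
d(c, F) = 1/(46/9 - 18*F)
(J - 533)/(d(17, -1) + 323) = (2570 - 533)/(-9/(-46 + 162*(-1)) + 323) = 2037/(-9/(-46 - 162) + 323) = 2037/(-9/(-208) + 323) = 2037/(-9*(-1/208) + 323) = 2037/(9/208 + 323) = 2037/(67193/208) = 2037*(208/67193) = 60528/9599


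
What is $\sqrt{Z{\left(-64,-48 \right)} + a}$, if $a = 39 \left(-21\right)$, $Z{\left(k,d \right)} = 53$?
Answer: $i \sqrt{766} \approx 27.677 i$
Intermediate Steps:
$a = -819$
$\sqrt{Z{\left(-64,-48 \right)} + a} = \sqrt{53 - 819} = \sqrt{-766} = i \sqrt{766}$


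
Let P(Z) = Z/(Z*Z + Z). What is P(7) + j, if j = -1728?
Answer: -13823/8 ≈ -1727.9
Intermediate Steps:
P(Z) = Z/(Z + Z²) (P(Z) = Z/(Z² + Z) = Z/(Z + Z²))
P(7) + j = 1/(1 + 7) - 1728 = 1/8 - 1728 = ⅛ - 1728 = -13823/8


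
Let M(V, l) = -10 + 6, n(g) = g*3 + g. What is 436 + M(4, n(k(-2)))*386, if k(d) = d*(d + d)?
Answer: -1108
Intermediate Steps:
k(d) = 2*d² (k(d) = d*(2*d) = 2*d²)
n(g) = 4*g (n(g) = 3*g + g = 4*g)
M(V, l) = -4
436 + M(4, n(k(-2)))*386 = 436 - 4*386 = 436 - 1544 = -1108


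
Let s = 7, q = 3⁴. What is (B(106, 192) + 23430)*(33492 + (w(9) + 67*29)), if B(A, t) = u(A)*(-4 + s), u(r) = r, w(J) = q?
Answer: 843433968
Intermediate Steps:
q = 81
w(J) = 81
B(A, t) = 3*A (B(A, t) = A*(-4 + 7) = A*3 = 3*A)
(B(106, 192) + 23430)*(33492 + (w(9) + 67*29)) = (3*106 + 23430)*(33492 + (81 + 67*29)) = (318 + 23430)*(33492 + (81 + 1943)) = 23748*(33492 + 2024) = 23748*35516 = 843433968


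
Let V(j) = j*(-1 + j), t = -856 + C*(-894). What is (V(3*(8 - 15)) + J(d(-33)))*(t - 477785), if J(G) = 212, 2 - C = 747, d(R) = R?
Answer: 126300186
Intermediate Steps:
C = -745 (C = 2 - 1*747 = 2 - 747 = -745)
t = 665174 (t = -856 - 745*(-894) = -856 + 666030 = 665174)
(V(3*(8 - 15)) + J(d(-33)))*(t - 477785) = ((3*(8 - 15))*(-1 + 3*(8 - 15)) + 212)*(665174 - 477785) = ((3*(-7))*(-1 + 3*(-7)) + 212)*187389 = (-21*(-1 - 21) + 212)*187389 = (-21*(-22) + 212)*187389 = (462 + 212)*187389 = 674*187389 = 126300186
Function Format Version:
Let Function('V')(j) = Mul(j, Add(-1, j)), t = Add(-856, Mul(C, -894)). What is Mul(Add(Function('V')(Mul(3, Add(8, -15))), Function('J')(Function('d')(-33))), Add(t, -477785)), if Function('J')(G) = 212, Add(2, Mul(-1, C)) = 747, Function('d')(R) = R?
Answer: 126300186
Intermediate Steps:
C = -745 (C = Add(2, Mul(-1, 747)) = Add(2, -747) = -745)
t = 665174 (t = Add(-856, Mul(-745, -894)) = Add(-856, 666030) = 665174)
Mul(Add(Function('V')(Mul(3, Add(8, -15))), Function('J')(Function('d')(-33))), Add(t, -477785)) = Mul(Add(Mul(Mul(3, Add(8, -15)), Add(-1, Mul(3, Add(8, -15)))), 212), Add(665174, -477785)) = Mul(Add(Mul(Mul(3, -7), Add(-1, Mul(3, -7))), 212), 187389) = Mul(Add(Mul(-21, Add(-1, -21)), 212), 187389) = Mul(Add(Mul(-21, -22), 212), 187389) = Mul(Add(462, 212), 187389) = Mul(674, 187389) = 126300186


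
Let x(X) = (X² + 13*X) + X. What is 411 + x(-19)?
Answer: 506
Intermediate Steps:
x(X) = X² + 14*X
411 + x(-19) = 411 - 19*(14 - 19) = 411 - 19*(-5) = 411 + 95 = 506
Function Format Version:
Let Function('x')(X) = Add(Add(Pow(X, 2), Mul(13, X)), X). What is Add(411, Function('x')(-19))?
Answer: 506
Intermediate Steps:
Function('x')(X) = Add(Pow(X, 2), Mul(14, X))
Add(411, Function('x')(-19)) = Add(411, Mul(-19, Add(14, -19))) = Add(411, Mul(-19, -5)) = Add(411, 95) = 506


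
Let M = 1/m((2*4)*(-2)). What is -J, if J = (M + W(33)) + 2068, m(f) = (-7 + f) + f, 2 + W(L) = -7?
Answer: -80300/39 ≈ -2059.0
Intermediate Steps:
W(L) = -9 (W(L) = -2 - 7 = -9)
m(f) = -7 + 2*f
M = -1/39 (M = 1/(-7 + 2*((2*4)*(-2))) = 1/(-7 + 2*(8*(-2))) = 1/(-7 + 2*(-16)) = 1/(-7 - 32) = 1/(-39) = -1/39 ≈ -0.025641)
J = 80300/39 (J = (-1/39 - 9) + 2068 = -352/39 + 2068 = 80300/39 ≈ 2059.0)
-J = -1*80300/39 = -80300/39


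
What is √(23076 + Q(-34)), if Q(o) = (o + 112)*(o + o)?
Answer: 2*√4443 ≈ 133.31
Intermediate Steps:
Q(o) = 2*o*(112 + o) (Q(o) = (112 + o)*(2*o) = 2*o*(112 + o))
√(23076 + Q(-34)) = √(23076 + 2*(-34)*(112 - 34)) = √(23076 + 2*(-34)*78) = √(23076 - 5304) = √17772 = 2*√4443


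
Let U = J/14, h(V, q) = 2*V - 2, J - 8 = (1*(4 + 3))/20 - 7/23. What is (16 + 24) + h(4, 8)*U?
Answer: 139903/3220 ≈ 43.448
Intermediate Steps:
J = 3701/460 (J = 8 + ((1*(4 + 3))/20 - 7/23) = 8 + ((1*7)*(1/20) - 7*1/23) = 8 + (7*(1/20) - 7/23) = 8 + (7/20 - 7/23) = 8 + 21/460 = 3701/460 ≈ 8.0457)
h(V, q) = -2 + 2*V
U = 3701/6440 (U = (3701/460)/14 = (3701/460)*(1/14) = 3701/6440 ≈ 0.57469)
(16 + 24) + h(4, 8)*U = (16 + 24) + (-2 + 2*4)*(3701/6440) = 40 + (-2 + 8)*(3701/6440) = 40 + 6*(3701/6440) = 40 + 11103/3220 = 139903/3220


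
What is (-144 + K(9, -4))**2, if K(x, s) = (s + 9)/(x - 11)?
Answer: 85849/4 ≈ 21462.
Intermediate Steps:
K(x, s) = (9 + s)/(-11 + x)
(-144 + K(9, -4))**2 = (-144 + (9 - 4)/(-11 + 9))**2 = (-144 + 5/(-2))**2 = (-144 - 1/2*5)**2 = (-144 - 5/2)**2 = (-293/2)**2 = 85849/4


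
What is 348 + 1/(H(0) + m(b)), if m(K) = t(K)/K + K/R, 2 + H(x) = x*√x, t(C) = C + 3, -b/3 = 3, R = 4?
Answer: 14952/43 ≈ 347.72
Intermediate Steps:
b = -9 (b = -3*3 = -9)
t(C) = 3 + C
H(x) = -2 + x^(3/2) (H(x) = -2 + x*√x = -2 + x^(3/2))
m(K) = K/4 + (3 + K)/K (m(K) = (3 + K)/K + K/4 = K/4 + (3 + K)/K)
348 + 1/(H(0) + m(b)) = 348 + 1/((-2 + 0^(3/2)) + (1 + 3/(-9) + (¼)*(-9))) = 348 + 1/((-2 + 0) + (1 + 3*(-⅑) - 9/4)) = 348 + 1/(-2 + (1 - ⅓ - 9/4)) = 348 + 1/(-2 - 19/12) = 348 + 1/(-43/12) = 348 - 12/43 = 14952/43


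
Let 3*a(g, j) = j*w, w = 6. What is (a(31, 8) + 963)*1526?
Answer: 1493954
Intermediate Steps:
a(g, j) = 2*j (a(g, j) = (j*6)/3 = (6*j)/3 = 2*j)
(a(31, 8) + 963)*1526 = (2*8 + 963)*1526 = (16 + 963)*1526 = 979*1526 = 1493954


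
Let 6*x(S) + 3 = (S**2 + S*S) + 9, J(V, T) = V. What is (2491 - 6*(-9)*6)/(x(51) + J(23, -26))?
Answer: 2815/891 ≈ 3.1594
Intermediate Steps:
x(S) = 1 + S**2/3 (x(S) = -1/2 + ((S**2 + S*S) + 9)/6 = -1/2 + ((S**2 + S**2) + 9)/6 = -1/2 + (2*S**2 + 9)/6 = -1/2 + (9 + 2*S**2)/6 = -1/2 + (3/2 + S**2/3) = 1 + S**2/3)
(2491 - 6*(-9)*6)/(x(51) + J(23, -26)) = (2491 - 6*(-9)*6)/((1 + (1/3)*51**2) + 23) = (2491 + 54*6)/((1 + (1/3)*2601) + 23) = (2491 + 324)/((1 + 867) + 23) = 2815/(868 + 23) = 2815/891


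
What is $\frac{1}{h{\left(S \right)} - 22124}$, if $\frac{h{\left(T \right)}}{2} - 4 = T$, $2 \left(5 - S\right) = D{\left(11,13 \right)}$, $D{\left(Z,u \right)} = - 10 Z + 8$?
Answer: $- \frac{1}{22004} \approx -4.5446 \cdot 10^{-5}$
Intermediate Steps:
$D{\left(Z,u \right)} = 8 - 10 Z$
$S = 56$ ($S = 5 - \frac{8 - 110}{2} = 5 - -51 = 5 + 51 = 56$)
$h{\left(T \right)} = 8 + 2 T$
$\frac{1}{h{\left(S \right)} - 22124} = \frac{1}{\left(8 + 2 \cdot 56\right) - 22124} = \frac{1}{\left(8 + 112\right) - 22124} = \frac{1}{120 - 22124} = \frac{1}{-22004} = - \frac{1}{22004}$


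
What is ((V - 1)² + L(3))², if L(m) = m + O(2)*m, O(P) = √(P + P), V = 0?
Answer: 100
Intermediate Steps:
O(P) = √2*√P (O(P) = √(2*P) = √2*√P)
L(m) = 3*m (L(m) = m + (√2*√2)*m = m + 2*m = 3*m)
((V - 1)² + L(3))² = ((0 - 1)² + 3*3)² = ((-1)² + 9)² = (1 + 9)² = 10² = 100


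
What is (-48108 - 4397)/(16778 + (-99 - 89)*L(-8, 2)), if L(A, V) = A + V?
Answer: -52505/17906 ≈ -2.9323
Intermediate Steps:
(-48108 - 4397)/(16778 + (-99 - 89)*L(-8, 2)) = (-48108 - 4397)/(16778 + (-99 - 89)*(-8 + 2)) = -52505/(16778 - 188*(-6)) = -52505/(16778 + 1128) = -52505/17906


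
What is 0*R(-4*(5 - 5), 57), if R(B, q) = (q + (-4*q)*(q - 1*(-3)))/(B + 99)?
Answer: 0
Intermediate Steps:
R(B, q) = (q - 4*q*(3 + q))/(99 + B) (R(B, q) = (q + (-4*q)*(q + 3))/(99 + B) = (q + (-4*q)*(3 + q))/(99 + B) = (q - 4*q*(3 + q))/(99 + B))
0*R(-4*(5 - 5), 57) = 0*(-1*57*(11 + 4*57)/(99 - 4*(5 - 5))) = 0*(-1*57*(11 + 228)/(99 - 4*0)) = 0*(-1*57*239/(99 + 0)) = 0*(-1*57*239/99) = 0*(-1*57*1/99*239) = 0*(-4541/33) = 0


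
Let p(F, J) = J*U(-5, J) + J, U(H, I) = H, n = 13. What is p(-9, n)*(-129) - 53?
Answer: 6655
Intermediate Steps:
p(F, J) = -4*J (p(F, J) = J*(-5) + J = -5*J + J = -4*J)
p(-9, n)*(-129) - 53 = -4*13*(-129) - 53 = -52*(-129) - 53 = 6708 - 53 = 6655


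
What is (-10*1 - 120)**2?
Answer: 16900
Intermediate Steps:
(-10*1 - 120)**2 = (-10 - 120)**2 = (-130)**2 = 16900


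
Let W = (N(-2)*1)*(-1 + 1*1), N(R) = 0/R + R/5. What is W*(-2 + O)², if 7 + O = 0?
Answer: 0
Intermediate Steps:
O = -7 (O = -7 + 0 = -7)
N(R) = R/5 (N(R) = 0 + R*(⅕) = 0 + R/5 = R/5)
W = 0 (W = (((⅕)*(-2))*1)*(-1 + 1*1) = (-⅖*1)*(-1 + 1) = -⅖*0 = 0)
W*(-2 + O)² = 0*(-2 - 7)² = 0*(-9)² = 0*81 = 0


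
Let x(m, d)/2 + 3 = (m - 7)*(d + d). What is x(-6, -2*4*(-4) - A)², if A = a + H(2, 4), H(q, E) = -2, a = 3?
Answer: 2617924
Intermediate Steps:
A = 1 (A = 3 - 2 = 1)
x(m, d) = -6 + 4*d*(-7 + m) (x(m, d) = -6 + 2*((m - 7)*(d + d)) = -6 + 2*((-7 + m)*(2*d)) = -6 + 2*(2*d*(-7 + m)) = -6 + 4*d*(-7 + m))
x(-6, -2*4*(-4) - A)² = (-6 - 28*(-2*4*(-4) - 1*1) + 4*(-2*4*(-4) - 1*1)*(-6))² = (-6 - 28*(-8*(-4) - 1) + 4*(-8*(-4) - 1)*(-6))² = (-6 - 28*(32 - 1) + 4*(32 - 1)*(-6))² = (-6 - 28*31 + 4*31*(-6))² = (-6 - 868 - 744)² = (-1618)² = 2617924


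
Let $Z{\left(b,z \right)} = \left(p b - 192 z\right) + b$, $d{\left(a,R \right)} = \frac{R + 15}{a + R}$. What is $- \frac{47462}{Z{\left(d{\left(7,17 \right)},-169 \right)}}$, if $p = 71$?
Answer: $- \frac{23731}{16272} \approx -1.4584$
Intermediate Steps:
$d{\left(a,R \right)} = \frac{15 + R}{R + a}$
$Z{\left(b,z \right)} = - 192 z + 72 b$ ($Z{\left(b,z \right)} = \left(71 b - 192 z\right) + b = \left(- 192 z + 71 b\right) + b = - 192 z + 72 b$)
$- \frac{47462}{Z{\left(d{\left(7,17 \right)},-169 \right)}} = - \frac{47462}{\left(-192\right) \left(-169\right) + 72 \frac{15 + 17}{17 + 7}} = - \frac{47462}{32448 + 72 \cdot \frac{1}{24} \cdot 32} = - \frac{47462}{32448 + 72 \cdot \frac{4}{3}} = - \frac{47462}{32448 + 96} = - \frac{47462}{32544} = \left(-47462\right) \frac{1}{32544} = - \frac{23731}{16272}$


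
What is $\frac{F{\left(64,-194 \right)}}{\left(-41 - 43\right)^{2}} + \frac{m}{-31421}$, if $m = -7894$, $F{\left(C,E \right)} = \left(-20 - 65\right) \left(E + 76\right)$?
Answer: $\frac{185426347}{110853288} \approx 1.6727$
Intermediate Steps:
$F{\left(C,E \right)} = -6460 - 85 E$ ($F{\left(C,E \right)} = - 85 \left(76 + E\right) = -6460 - 85 E$)
$\frac{F{\left(64,-194 \right)}}{\left(-41 - 43\right)^{2}} + \frac{m}{-31421} = \frac{-6460 - -16490}{\left(-41 - 43\right)^{2}} - \frac{7894}{-31421} = \frac{-6460 + 16490}{\left(-84\right)^{2}} - - \frac{7894}{31421} = \frac{10030}{7056} + \frac{7894}{31421} = 10030 \cdot \frac{1}{7056} + \frac{7894}{31421} = \frac{5015}{3528} + \frac{7894}{31421} = \frac{185426347}{110853288}$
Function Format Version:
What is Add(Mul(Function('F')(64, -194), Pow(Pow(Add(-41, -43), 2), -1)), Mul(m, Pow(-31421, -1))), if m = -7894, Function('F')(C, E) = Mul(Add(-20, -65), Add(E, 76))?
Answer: Rational(185426347, 110853288) ≈ 1.6727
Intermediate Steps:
Function('F')(C, E) = Add(-6460, Mul(-85, E)) (Function('F')(C, E) = Mul(-85, Add(76, E)) = Add(-6460, Mul(-85, E)))
Add(Mul(Function('F')(64, -194), Pow(Pow(Add(-41, -43), 2), -1)), Mul(m, Pow(-31421, -1))) = Add(Mul(Add(-6460, Mul(-85, -194)), Pow(Pow(Add(-41, -43), 2), -1)), Mul(-7894, Pow(-31421, -1))) = Add(Mul(Add(-6460, 16490), Pow(Pow(-84, 2), -1)), Mul(-7894, Rational(-1, 31421))) = Add(Mul(10030, Pow(7056, -1)), Rational(7894, 31421)) = Add(Mul(10030, Rational(1, 7056)), Rational(7894, 31421)) = Add(Rational(5015, 3528), Rational(7894, 31421)) = Rational(185426347, 110853288)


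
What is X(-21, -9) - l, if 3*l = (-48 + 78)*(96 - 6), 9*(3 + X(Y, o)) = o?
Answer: -904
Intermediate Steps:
X(Y, o) = -3 + o/9
l = 900 (l = ((-48 + 78)*(96 - 6))/3 = (30*90)/3 = (⅓)*2700 = 900)
X(-21, -9) - l = (-3 + (⅑)*(-9)) - 1*900 = (-3 - 1) - 900 = -4 - 900 = -904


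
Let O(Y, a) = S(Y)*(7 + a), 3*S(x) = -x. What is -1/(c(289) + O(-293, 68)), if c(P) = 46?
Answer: -1/7371 ≈ -0.00013567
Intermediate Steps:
S(x) = -x/3 (S(x) = (-x)/3 = -x/3)
O(Y, a) = -Y*(7 + a)/3 (O(Y, a) = (-Y/3)*(7 + a) = -Y*(7 + a)/3)
-1/(c(289) + O(-293, 68)) = -1/(46 - ⅓*(-293)*(7 + 68)) = -1/(46 - ⅓*(-293)*75) = -1/(46 + 7325) = -1/7371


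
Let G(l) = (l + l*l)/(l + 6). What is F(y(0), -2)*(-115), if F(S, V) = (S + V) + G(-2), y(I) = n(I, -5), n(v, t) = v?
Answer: 345/2 ≈ 172.50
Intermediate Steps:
y(I) = I
G(l) = (l + l²)/(6 + l)
F(S, V) = ½ + S + V (F(S, V) = (S + V) - 2*(1 - 2)/(6 - 2) = (S + V) - 2*(-1)/4 = (S + V) - 2*¼*(-1) = (S + V) + ½ = ½ + S + V)
F(y(0), -2)*(-115) = (½ + 0 - 2)*(-115) = -3/2*(-115) = 345/2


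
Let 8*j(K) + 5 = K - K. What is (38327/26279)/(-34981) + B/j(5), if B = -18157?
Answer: 133528858182309/4596328495 ≈ 29051.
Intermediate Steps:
j(K) = -5/8 (j(K) = -5/8 + (K - K)/8 = -5/8 + (1/8)*0 = -5/8 + 0 = -5/8)
(38327/26279)/(-34981) + B/j(5) = (38327/26279)/(-34981) - 18157/(-5/8) = (38327*(1/26279))*(-1/34981) - 18157*(-8/5) = (38327/26279)*(-1/34981) + 145256/5 = -38327/919265699 + 145256/5 = 133528858182309/4596328495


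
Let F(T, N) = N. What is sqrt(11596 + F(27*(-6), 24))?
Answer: 2*sqrt(2905) ≈ 107.80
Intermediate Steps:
sqrt(11596 + F(27*(-6), 24)) = sqrt(11596 + 24) = sqrt(11620) = 2*sqrt(2905)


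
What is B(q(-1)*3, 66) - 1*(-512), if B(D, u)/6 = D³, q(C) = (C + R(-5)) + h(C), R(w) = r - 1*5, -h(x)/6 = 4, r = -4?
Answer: -6366736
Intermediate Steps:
h(x) = -24 (h(x) = -6*4 = -24)
R(w) = -9 (R(w) = -4 - 1*5 = -4 - 5 = -9)
q(C) = -33 + C (q(C) = (C - 9) - 24 = (-9 + C) - 24 = -33 + C)
B(D, u) = 6*D³
B(q(-1)*3, 66) - 1*(-512) = 6*((-33 - 1)*3)³ - 1*(-512) = 6*(-34*3)³ + 512 = 6*(-102)³ + 512 = 6*(-1061208) + 512 = -6367248 + 512 = -6366736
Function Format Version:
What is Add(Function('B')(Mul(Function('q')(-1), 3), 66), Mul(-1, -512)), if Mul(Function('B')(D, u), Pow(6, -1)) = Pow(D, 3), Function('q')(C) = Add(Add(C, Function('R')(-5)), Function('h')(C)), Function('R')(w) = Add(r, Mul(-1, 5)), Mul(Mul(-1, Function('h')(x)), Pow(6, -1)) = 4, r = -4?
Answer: -6366736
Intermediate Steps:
Function('h')(x) = -24 (Function('h')(x) = Mul(-6, 4) = -24)
Function('R')(w) = -9 (Function('R')(w) = Add(-4, Mul(-1, 5)) = Add(-4, -5) = -9)
Function('q')(C) = Add(-33, C) (Function('q')(C) = Add(Add(C, -9), -24) = Add(Add(-9, C), -24) = Add(-33, C))
Function('B')(D, u) = Mul(6, Pow(D, 3))
Add(Function('B')(Mul(Function('q')(-1), 3), 66), Mul(-1, -512)) = Add(Mul(6, Pow(Mul(Add(-33, -1), 3), 3)), Mul(-1, -512)) = Add(Mul(6, Pow(Mul(-34, 3), 3)), 512) = Add(Mul(6, Pow(-102, 3)), 512) = Add(Mul(6, -1061208), 512) = Add(-6367248, 512) = -6366736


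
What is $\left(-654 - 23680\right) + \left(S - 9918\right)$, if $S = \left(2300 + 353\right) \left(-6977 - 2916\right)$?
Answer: $-26280381$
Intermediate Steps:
$S = -26246129$ ($S = 2653 \left(-9893\right) = -26246129$)
$\left(-654 - 23680\right) + \left(S - 9918\right) = \left(-654 - 23680\right) - 26256047 = -24334 - 26256047 = -26280381$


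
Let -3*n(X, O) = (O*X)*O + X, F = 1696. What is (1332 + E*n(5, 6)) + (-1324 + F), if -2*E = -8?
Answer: 4372/3 ≈ 1457.3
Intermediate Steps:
E = 4 (E = -1/2*(-8) = 4)
n(X, O) = -X/3 - X*O**2/3 (n(X, O) = -((O*X)*O + X)/3 = -(X*O**2 + X)/3 = -(X + X*O**2)/3 = -X/3 - X*O**2/3)
(1332 + E*n(5, 6)) + (-1324 + F) = (1332 + 4*(-1/3*5*(1 + 6**2))) + (-1324 + 1696) = (1332 + 4*(-1/3*5*(1 + 36))) + 372 = (1332 + 4*(-1/3*5*37)) + 372 = (1332 + 4*(-185/3)) + 372 = (1332 - 740/3) + 372 = 3256/3 + 372 = 4372/3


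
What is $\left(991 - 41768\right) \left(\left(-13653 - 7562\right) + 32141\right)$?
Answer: $-445529502$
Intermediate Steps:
$\left(991 - 41768\right) \left(\left(-13653 - 7562\right) + 32141\right) = - 40777 \left(\left(-13653 - 7562\right) + 32141\right) = - 40777 \left(-21215 + 32141\right) = \left(-40777\right) 10926 = -445529502$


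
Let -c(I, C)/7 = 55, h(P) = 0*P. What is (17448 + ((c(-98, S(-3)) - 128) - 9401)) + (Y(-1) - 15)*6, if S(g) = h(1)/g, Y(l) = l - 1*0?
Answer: 7438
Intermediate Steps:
h(P) = 0
Y(l) = l (Y(l) = l + 0 = l)
S(g) = 0 (S(g) = 0/g = 0)
c(I, C) = -385 (c(I, C) = -7*55 = -385)
(17448 + ((c(-98, S(-3)) - 128) - 9401)) + (Y(-1) - 15)*6 = (17448 + ((-385 - 128) - 9401)) + (-1 - 15)*6 = (17448 + (-513 - 9401)) - 16*6 = (17448 - 9914) - 96 = 7534 - 96 = 7438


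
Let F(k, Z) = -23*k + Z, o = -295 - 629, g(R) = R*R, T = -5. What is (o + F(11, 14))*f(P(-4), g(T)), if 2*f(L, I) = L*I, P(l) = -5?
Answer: 145375/2 ≈ 72688.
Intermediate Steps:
g(R) = R²
o = -924
f(L, I) = I*L/2 (f(L, I) = (L*I)/2 = (I*L)/2 = I*L/2)
F(k, Z) = Z - 23*k
(o + F(11, 14))*f(P(-4), g(T)) = (-924 + (14 - 23*11))*((½)*(-5)²*(-5)) = (-924 + (14 - 253))*((½)*25*(-5)) = (-924 - 239)*(-125/2) = -1163*(-125/2) = 145375/2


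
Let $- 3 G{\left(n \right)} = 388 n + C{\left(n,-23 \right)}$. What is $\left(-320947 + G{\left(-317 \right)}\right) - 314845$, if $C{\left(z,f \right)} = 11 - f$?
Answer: $- \frac{1784414}{3} \approx -5.9481 \cdot 10^{5}$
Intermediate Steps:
$G{\left(n \right)} = - \frac{34}{3} - \frac{388 n}{3}$ ($G{\left(n \right)} = - \frac{388 n + \left(11 - -23\right)}{3} = - \frac{388 n + \left(11 + 23\right)}{3} = - \frac{388 n + 34}{3} = - \frac{34 + 388 n}{3} = - \frac{34}{3} - \frac{388 n}{3}$)
$\left(-320947 + G{\left(-317 \right)}\right) - 314845 = \left(-320947 - - \frac{122962}{3}\right) - 314845 = \left(-320947 + \left(- \frac{34}{3} + \frac{122996}{3}\right)\right) - 314845 = \left(-320947 + \frac{122962}{3}\right) - 314845 = - \frac{839879}{3} - 314845 = - \frac{1784414}{3}$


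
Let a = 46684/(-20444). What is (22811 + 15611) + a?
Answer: 196363171/5111 ≈ 38420.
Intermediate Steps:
a = -11671/5111 (a = 46684*(-1/20444) = -11671/5111 ≈ -2.2835)
(22811 + 15611) + a = (22811 + 15611) - 11671/5111 = 38422 - 11671/5111 = 196363171/5111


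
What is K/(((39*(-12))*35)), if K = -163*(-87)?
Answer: -4727/5460 ≈ -0.86575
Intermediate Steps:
K = 14181
K/(((39*(-12))*35)) = 14181/(((39*(-12))*35)) = 14181/((-468*35)) = 14181/(-16380) = 14181*(-1/16380) = -4727/5460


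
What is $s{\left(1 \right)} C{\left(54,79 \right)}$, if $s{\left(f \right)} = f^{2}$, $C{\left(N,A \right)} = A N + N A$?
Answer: $8532$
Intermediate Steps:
$C{\left(N,A \right)} = 2 A N$ ($C{\left(N,A \right)} = A N + A N = 2 A N$)
$s{\left(1 \right)} C{\left(54,79 \right)} = 1^{2} \cdot 2 \cdot 79 \cdot 54 = 1 \cdot 8532 = 8532$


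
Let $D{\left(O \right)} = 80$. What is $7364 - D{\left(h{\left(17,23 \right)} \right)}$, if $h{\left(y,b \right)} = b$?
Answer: $7284$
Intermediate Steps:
$7364 - D{\left(h{\left(17,23 \right)} \right)} = 7364 - 80 = 7284$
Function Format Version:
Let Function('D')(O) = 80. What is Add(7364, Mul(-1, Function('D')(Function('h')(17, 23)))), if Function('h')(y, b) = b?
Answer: 7284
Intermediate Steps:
Add(7364, Mul(-1, Function('D')(Function('h')(17, 23)))) = Add(7364, Mul(-1, 80)) = Add(7364, -80) = 7284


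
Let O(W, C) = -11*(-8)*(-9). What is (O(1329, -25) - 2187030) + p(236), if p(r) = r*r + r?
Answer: -2131890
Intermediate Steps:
O(W, C) = -792 (O(W, C) = 88*(-9) = -792)
p(r) = r + r**2 (p(r) = r**2 + r = r + r**2)
(O(1329, -25) - 2187030) + p(236) = (-792 - 2187030) + 236*(1 + 236) = -2187822 + 236*237 = -2187822 + 55932 = -2131890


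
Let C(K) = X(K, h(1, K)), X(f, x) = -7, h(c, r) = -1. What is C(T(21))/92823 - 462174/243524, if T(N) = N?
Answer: -21451040935/11302314126 ≈ -1.8979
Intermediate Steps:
C(K) = -7
C(T(21))/92823 - 462174/243524 = -7/92823 - 462174/243524 = -7*1/92823 - 462174*1/243524 = -7/92823 - 231087/121762 = -21451040935/11302314126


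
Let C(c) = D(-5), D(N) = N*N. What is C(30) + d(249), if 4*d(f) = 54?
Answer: 77/2 ≈ 38.500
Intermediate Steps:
D(N) = N**2
d(f) = 27/2 (d(f) = (1/4)*54 = 27/2)
C(c) = 25 (C(c) = (-5)**2 = 25)
C(30) + d(249) = 25 + 27/2 = 77/2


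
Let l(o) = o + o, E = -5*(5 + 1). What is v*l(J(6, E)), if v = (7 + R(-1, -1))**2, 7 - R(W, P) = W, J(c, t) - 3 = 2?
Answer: 2250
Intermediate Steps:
E = -30 (E = -5*6 = -30)
J(c, t) = 5 (J(c, t) = 3 + 2 = 5)
l(o) = 2*o
R(W, P) = 7 - W
v = 225 (v = (7 + (7 - 1*(-1)))**2 = (7 + (7 + 1))**2 = (7 + 8)**2 = 15**2 = 225)
v*l(J(6, E)) = 225*(2*5) = 225*10 = 2250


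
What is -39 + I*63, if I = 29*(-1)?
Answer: -1866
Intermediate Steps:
I = -29
-39 + I*63 = -39 - 29*63 = -39 - 1827 = -1866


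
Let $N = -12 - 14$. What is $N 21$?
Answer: $-546$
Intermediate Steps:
$N = -26$
$N 21 = \left(-26\right) 21 = -546$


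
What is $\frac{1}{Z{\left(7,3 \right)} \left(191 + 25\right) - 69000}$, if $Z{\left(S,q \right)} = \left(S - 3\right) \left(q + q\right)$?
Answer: $- \frac{1}{63816} \approx -1.567 \cdot 10^{-5}$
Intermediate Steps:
$Z{\left(S,q \right)} = 2 q \left(-3 + S\right)$ ($Z{\left(S,q \right)} = \left(-3 + S\right) 2 q = 2 q \left(-3 + S\right)$)
$\frac{1}{Z{\left(7,3 \right)} \left(191 + 25\right) - 69000} = \frac{1}{2 \cdot 3 \left(-3 + 7\right) \left(191 + 25\right) - 69000} = \frac{1}{2 \cdot 3 \cdot 4 \cdot 216 - 69000} = \frac{1}{24 \cdot 216 - 69000} = \frac{1}{5184 - 69000} = \frac{1}{-63816} = - \frac{1}{63816}$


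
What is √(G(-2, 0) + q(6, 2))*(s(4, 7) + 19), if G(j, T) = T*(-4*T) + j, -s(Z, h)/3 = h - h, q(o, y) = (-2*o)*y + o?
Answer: 38*I*√5 ≈ 84.971*I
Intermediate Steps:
q(o, y) = o - 2*o*y (q(o, y) = -2*o*y + o = o - 2*o*y)
s(Z, h) = 0 (s(Z, h) = -3*(h - h) = -3*0 = 0)
G(j, T) = j - 4*T² (G(j, T) = -4*T² + j = j - 4*T²)
√(G(-2, 0) + q(6, 2))*(s(4, 7) + 19) = √((-2 - 4*0²) + 6*(1 - 2*2))*(0 + 19) = √((-2 - 4*0) + 6*(1 - 4))*19 = √((-2 + 0) + 6*(-3))*19 = √(-2 - 18)*19 = √(-20)*19 = (2*I*√5)*19 = 38*I*√5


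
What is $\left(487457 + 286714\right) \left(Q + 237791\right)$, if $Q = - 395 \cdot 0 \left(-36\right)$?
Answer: $184090896261$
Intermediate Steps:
$Q = 0$ ($Q = \left(-395\right) 0 = 0$)
$\left(487457 + 286714\right) \left(Q + 237791\right) = \left(487457 + 286714\right) \left(0 + 237791\right) = 774171 \cdot 237791 = 184090896261$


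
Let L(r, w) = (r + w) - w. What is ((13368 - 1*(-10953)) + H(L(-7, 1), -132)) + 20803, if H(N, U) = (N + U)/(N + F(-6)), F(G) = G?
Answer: 586751/13 ≈ 45135.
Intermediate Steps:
L(r, w) = r
H(N, U) = (N + U)/(-6 + N) (H(N, U) = (N + U)/(N - 6) = (N + U)/(-6 + N))
((13368 - 1*(-10953)) + H(L(-7, 1), -132)) + 20803 = ((13368 - 1*(-10953)) + (-7 - 132)/(-6 - 7)) + 20803 = ((13368 + 10953) - 139/(-13)) + 20803 = (24321 - 1/13*(-139)) + 20803 = (24321 + 139/13) + 20803 = 316312/13 + 20803 = 586751/13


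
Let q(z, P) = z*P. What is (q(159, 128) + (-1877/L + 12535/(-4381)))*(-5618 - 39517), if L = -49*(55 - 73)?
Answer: -394287844441655/429338 ≈ -9.1836e+8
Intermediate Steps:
L = 882 (L = -49*(-18) = 882)
q(z, P) = P*z
(q(159, 128) + (-1877/L + 12535/(-4381)))*(-5618 - 39517) = (128*159 + (-1877/882 + 12535/(-4381)))*(-5618 - 39517) = (20352 + (-1877*1/882 + 12535*(-1/4381)))*(-45135) = (20352 + (-1877/882 - 12535/4381))*(-45135) = (20352 - 19279007/3864042)*(-45135) = (78621703777/3864042)*(-45135) = -394287844441655/429338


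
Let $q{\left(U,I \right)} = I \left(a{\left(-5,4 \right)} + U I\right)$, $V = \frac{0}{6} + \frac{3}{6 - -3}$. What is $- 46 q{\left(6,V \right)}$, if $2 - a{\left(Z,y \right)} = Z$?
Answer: $-138$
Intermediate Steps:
$a{\left(Z,y \right)} = 2 - Z$
$V = \frac{1}{3}$ ($V = 0 \cdot \frac{1}{6} + \frac{3}{6 + 3} = 0 + \frac{3}{9} = 0 + 3 \cdot \frac{1}{9} = 0 + \frac{1}{3} = \frac{1}{3} \approx 0.33333$)
$q{\left(U,I \right)} = I \left(7 + I U\right)$ ($q{\left(U,I \right)} = I \left(\left(2 - -5\right) + U I\right) = I \left(\left(2 + 5\right) + I U\right) = I \left(7 + I U\right)$)
$- 46 q{\left(6,V \right)} = - 46 \frac{7 + \frac{1}{3} \cdot 6}{3} = - 46 \frac{7 + 2}{3} = - 46 \cdot \frac{1}{3} \cdot 9 = \left(-46\right) 3 = -138$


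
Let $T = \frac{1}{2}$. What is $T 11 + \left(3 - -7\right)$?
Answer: $\frac{31}{2} \approx 15.5$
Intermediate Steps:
$T = \frac{1}{2} \approx 0.5$
$T 11 + \left(3 - -7\right) = \frac{1}{2} \cdot 11 + \left(3 - -7\right) = \frac{11}{2} + \left(3 + 7\right) = \frac{11}{2} + 10 = \frac{31}{2}$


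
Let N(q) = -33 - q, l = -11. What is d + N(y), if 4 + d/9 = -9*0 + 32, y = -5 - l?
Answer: 213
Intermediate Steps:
y = 6 (y = -5 - 1*(-11) = -5 + 11 = 6)
d = 252 (d = -36 + 9*(-9*0 + 32) = -36 + 9*(0 + 32) = -36 + 9*32 = -36 + 288 = 252)
d + N(y) = 252 + (-33 - 1*6) = 252 + (-33 - 6) = 252 - 39 = 213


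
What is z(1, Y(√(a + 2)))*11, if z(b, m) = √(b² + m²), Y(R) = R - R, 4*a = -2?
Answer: 11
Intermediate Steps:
a = -½ (a = (¼)*(-2) = -½ ≈ -0.50000)
Y(R) = 0
z(1, Y(√(a + 2)))*11 = √(1² + 0²)*11 = √(1 + 0)*11 = √1*11 = 1*11 = 11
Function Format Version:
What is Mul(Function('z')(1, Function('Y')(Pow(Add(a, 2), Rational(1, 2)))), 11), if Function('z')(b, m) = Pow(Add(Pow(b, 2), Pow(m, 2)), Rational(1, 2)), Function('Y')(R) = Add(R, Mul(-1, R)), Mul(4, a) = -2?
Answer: 11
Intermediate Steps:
a = Rational(-1, 2) (a = Mul(Rational(1, 4), -2) = Rational(-1, 2) ≈ -0.50000)
Function('Y')(R) = 0
Mul(Function('z')(1, Function('Y')(Pow(Add(a, 2), Rational(1, 2)))), 11) = Mul(Pow(Add(Pow(1, 2), Pow(0, 2)), Rational(1, 2)), 11) = Mul(Pow(Add(1, 0), Rational(1, 2)), 11) = Mul(Pow(1, Rational(1, 2)), 11) = Mul(1, 11) = 11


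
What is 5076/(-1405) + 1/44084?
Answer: -223768979/61938020 ≈ -3.6128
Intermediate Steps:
5076/(-1405) + 1/44084 = 5076*(-1/1405) + 1/44084 = -5076/1405 + 1/44084 = -223768979/61938020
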